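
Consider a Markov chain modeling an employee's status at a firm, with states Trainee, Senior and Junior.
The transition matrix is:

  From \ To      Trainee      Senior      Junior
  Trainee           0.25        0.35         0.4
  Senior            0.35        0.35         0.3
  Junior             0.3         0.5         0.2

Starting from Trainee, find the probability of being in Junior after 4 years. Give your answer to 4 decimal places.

0.3003

Propagate the distribution vector 4 years from Trainee.
After 0 years: (1.0000, 0.0000, 0.0000)
After 1 year: (0.2500, 0.3500, 0.4000)
After 2 years: (0.3050, 0.4100, 0.2850)
After 3 years: (0.3053, 0.3928, 0.3020)
After 4 years: (0.3044, 0.3953, 0.3003)
P(in Junior after 4 years) = 0.3003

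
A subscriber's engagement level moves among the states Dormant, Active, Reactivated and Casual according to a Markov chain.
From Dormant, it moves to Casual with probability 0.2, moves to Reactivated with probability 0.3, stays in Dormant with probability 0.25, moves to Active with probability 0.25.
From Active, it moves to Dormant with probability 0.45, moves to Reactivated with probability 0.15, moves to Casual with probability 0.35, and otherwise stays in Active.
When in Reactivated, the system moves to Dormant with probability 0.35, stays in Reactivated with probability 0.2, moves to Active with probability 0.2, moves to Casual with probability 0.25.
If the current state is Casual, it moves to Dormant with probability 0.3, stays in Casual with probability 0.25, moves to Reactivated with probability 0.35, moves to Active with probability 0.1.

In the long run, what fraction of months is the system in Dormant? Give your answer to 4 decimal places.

Let the stationary distribution be π with π = πP and π_1 + π_2 + π_3 + π_4 = 1.
π_1 = 0.25·π_1 + 0.45·π_2 + 0.35·π_3 + 0.3·π_4
π_2 = 0.25·π_1 + 0.05·π_2 + 0.2·π_3 + 0.1·π_4
π_3 = 0.3·π_1 + 0.15·π_2 + 0.2·π_3 + 0.35·π_4
Solving with the normalization constraint gives π = (0.3219, 0.1661, 0.2615, 0.2505).
So the stationary probability of Dormant is 0.3219.

0.3219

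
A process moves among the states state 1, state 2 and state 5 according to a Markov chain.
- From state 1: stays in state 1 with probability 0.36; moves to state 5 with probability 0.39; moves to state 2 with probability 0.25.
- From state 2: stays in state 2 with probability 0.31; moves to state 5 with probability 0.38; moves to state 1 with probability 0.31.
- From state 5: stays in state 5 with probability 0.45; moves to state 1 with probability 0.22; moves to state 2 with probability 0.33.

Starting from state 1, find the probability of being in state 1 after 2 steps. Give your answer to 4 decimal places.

Sum over the intermediate state after 1 step:
P = P(state 1→state 1)·P(state 1→state 1) + P(state 1→state 2)·P(state 2→state 1) + P(state 1→state 5)·P(state 5→state 1)
  = 0.36×0.36 + 0.25×0.31 + 0.39×0.22
  = 0.1296 + 0.0775 + 0.0858 = 0.2929

0.2929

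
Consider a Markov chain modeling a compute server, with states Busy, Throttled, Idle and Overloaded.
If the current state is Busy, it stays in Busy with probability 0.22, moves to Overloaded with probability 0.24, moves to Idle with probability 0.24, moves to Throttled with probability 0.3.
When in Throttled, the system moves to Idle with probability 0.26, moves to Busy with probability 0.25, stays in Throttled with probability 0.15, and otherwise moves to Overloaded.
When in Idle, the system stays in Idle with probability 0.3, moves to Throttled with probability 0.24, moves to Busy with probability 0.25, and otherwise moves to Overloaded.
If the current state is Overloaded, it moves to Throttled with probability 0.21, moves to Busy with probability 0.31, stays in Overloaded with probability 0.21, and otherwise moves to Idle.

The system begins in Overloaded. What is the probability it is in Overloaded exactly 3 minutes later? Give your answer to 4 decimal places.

0.2479

Propagate the distribution vector 3 minutes from Overloaded.
After 0 minutes: (0.0000, 0.0000, 0.0000, 1.0000)
After 1 minute: (0.3100, 0.2100, 0.2700, 0.2100)
After 2 minutes: (0.2533, 0.2334, 0.2667, 0.2466)
After 3 minutes: (0.2572, 0.2268, 0.2681, 0.2479)
P(in Overloaded after 3 minutes) = 0.2479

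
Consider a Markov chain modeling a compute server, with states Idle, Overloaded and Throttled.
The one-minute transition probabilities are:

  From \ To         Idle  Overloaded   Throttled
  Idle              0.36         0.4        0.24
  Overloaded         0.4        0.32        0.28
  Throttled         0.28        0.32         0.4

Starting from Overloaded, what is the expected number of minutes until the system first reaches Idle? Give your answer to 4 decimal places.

2.7638

Let t(s) be the expected number of minutes to first reach Idle from state s, with t(Idle) = 0. Conditioning on the first minute:
t(Overloaded) = 1 + 0.32·t(Overloaded) + 0.28·t(Throttled)
t(Throttled) = 1 + 0.32·t(Overloaded) + 0.4·t(Throttled)
Solving: t(Overloaded) = 2.7638, t(Throttled) = 3.1407.
Expected minutes from Overloaded to Idle: 2.7638.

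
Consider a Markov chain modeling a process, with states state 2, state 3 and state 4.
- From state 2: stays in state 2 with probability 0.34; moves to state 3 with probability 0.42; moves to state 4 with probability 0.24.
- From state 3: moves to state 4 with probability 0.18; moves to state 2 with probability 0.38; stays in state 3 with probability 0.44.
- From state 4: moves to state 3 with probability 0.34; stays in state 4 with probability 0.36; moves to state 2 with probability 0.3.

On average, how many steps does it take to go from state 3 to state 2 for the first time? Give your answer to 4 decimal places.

2.7591

Let t(s) be the expected number of steps to first reach state 2 from state s, with t(state 2) = 0. Conditioning on the first step:
t(state 3) = 1 + 0.44·t(state 3) + 0.18·t(state 4)
t(state 4) = 1 + 0.34·t(state 3) + 0.36·t(state 4)
Solving: t(state 3) = 2.7591, t(state 4) = 3.0283.
Expected steps from state 3 to state 2: 2.7591.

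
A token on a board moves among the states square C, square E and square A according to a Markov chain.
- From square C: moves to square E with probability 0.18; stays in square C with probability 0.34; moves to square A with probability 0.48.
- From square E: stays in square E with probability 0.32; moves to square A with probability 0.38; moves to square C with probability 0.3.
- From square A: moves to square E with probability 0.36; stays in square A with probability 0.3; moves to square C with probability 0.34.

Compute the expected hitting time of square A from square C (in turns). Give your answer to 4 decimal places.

2.1783

Let t(s) be the expected number of turns to first reach square A from state s, with t(square A) = 0. Conditioning on the first turn:
t(square C) = 1 + 0.34·t(square C) + 0.18·t(square E)
t(square E) = 1 + 0.3·t(square C) + 0.32·t(square E)
Solving: t(square C) = 2.1783, t(square E) = 2.4316.
Expected turns from square C to square A: 2.1783.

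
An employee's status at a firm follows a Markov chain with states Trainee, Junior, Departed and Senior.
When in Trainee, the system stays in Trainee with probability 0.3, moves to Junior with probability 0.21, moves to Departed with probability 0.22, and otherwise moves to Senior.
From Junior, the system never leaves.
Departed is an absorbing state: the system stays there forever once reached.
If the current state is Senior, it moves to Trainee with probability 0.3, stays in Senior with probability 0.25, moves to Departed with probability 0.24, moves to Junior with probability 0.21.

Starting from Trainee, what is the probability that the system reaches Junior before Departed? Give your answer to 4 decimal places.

Let h(s) be the probability of absorption at Junior starting from transient state s. Then h(Junior) = 1 and h(Departed) = 0. By first-step analysis:
h(Trainee) = 0.3·h(Trainee) + 0.21·1 + 0.22·0 + 0.27·h(Senior)
h(Senior) = 0.3·h(Trainee) + 0.21·1 + 0.24·0 + 0.25·h(Senior)
Solving: h(Trainee) = 0.4824, h(Senior) = 0.4730.
Starting from Trainee, the probability is 0.4824.

0.4824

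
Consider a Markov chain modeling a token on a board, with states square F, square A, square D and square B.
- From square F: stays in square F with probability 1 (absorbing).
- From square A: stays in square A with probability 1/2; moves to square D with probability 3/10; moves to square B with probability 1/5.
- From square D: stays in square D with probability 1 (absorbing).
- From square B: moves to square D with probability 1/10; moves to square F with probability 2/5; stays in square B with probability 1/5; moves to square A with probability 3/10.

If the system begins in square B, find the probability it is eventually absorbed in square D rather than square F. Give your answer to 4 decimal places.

Let h(s) be the probability of absorption at square D starting from transient state s. Then h(square D) = 1 and h(square F) = 0. By first-step analysis:
h(square A) = 0.5·h(square A) + 0.3·1 + 0.2·h(square B)
h(square B) = 0.4·0 + 0.3·h(square A) + 0.1·1 + 0.2·h(square B)
Solving: h(square A) = 0.7647, h(square B) = 0.4118.
Starting from square B, the probability is 0.4118.

0.4118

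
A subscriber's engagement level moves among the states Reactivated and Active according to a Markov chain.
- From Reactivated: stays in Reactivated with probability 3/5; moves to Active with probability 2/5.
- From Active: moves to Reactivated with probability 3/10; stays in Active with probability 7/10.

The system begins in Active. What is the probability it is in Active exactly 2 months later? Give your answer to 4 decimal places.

0.6100

Sum over the intermediate state after 1 month:
P = P(Active→Reactivated)·P(Reactivated→Active) + P(Active→Active)·P(Active→Active)
  = 0.3×0.4 + 0.7×0.7
  = 0.1200 + 0.4900 = 0.6100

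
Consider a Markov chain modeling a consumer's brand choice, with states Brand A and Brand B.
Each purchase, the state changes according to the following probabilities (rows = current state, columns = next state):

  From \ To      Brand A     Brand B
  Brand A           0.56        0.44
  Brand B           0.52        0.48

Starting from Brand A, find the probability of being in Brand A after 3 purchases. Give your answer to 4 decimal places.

Propagate the distribution vector 3 purchases from Brand A.
After 0 purchases: (1.0000, 0.0000)
After 1 purchase: (0.5600, 0.4400)
After 2 purchases: (0.5424, 0.4576)
After 3 purchases: (0.5417, 0.4583)
P(in Brand A after 3 purchases) = 0.5417

0.5417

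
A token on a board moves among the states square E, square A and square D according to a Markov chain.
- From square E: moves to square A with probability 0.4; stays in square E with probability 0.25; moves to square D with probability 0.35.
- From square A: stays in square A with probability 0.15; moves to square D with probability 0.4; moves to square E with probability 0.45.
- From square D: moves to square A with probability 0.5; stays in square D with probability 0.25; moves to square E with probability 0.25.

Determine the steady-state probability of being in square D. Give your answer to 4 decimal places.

0.3339

Let the stationary distribution be π with π = πP and π_1 + π_2 + π_3 = 1.
π_1 = 0.25·π_1 + 0.45·π_2 + 0.25·π_3
π_2 = 0.4·π_1 + 0.15·π_2 + 0.5·π_3
Solving with the normalization constraint gives π = (0.3193, 0.3467, 0.3339).
So the stationary probability of square D is 0.3339.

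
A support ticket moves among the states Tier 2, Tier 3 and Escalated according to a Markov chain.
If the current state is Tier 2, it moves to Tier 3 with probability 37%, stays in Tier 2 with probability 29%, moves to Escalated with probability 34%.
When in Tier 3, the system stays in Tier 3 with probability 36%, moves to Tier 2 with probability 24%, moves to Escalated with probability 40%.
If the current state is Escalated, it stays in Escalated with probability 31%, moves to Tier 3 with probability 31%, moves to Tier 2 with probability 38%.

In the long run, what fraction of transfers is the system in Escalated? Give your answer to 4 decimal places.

Let the stationary distribution be π with π = πP and π_1 + π_2 + π_3 = 1.
π_1 = 0.29·π_1 + 0.24·π_2 + 0.38·π_3
π_2 = 0.37·π_1 + 0.36·π_2 + 0.31·π_3
Solving with the normalization constraint gives π = (0.3042, 0.3455, 0.3502).
So the stationary probability of Escalated is 0.3502.

0.3502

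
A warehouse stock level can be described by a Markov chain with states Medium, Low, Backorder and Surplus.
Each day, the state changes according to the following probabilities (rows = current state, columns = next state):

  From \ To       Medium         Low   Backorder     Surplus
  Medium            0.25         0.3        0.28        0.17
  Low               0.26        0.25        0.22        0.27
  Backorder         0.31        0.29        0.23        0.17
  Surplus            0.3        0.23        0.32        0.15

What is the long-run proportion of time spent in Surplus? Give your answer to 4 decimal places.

0.1932

Let the stationary distribution be π with π = πP and π_1 + π_2 + π_3 + π_4 = 1.
π_1 = 0.25·π_1 + 0.26·π_2 + 0.31·π_3 + 0.3·π_4
π_2 = 0.3·π_1 + 0.25·π_2 + 0.29·π_3 + 0.23·π_4
π_3 = 0.28·π_1 + 0.22·π_2 + 0.23·π_3 + 0.32·π_4
Solving with the normalization constraint gives π = (0.2779, 0.2704, 0.2586, 0.1932).
So the stationary probability of Surplus is 0.1932.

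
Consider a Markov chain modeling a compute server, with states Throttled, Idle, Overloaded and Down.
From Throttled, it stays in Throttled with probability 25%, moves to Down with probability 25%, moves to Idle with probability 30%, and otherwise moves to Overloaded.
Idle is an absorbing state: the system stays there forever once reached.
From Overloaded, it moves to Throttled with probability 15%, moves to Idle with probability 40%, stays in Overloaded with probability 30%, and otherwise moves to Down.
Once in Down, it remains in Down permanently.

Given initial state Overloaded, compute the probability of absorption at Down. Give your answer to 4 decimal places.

Let h(s) be the probability of absorption at Down starting from transient state s. Then h(Down) = 1 and h(Idle) = 0. By first-step analysis:
h(Throttled) = 0.25·h(Throttled) + 0.3·0 + 0.2·h(Overloaded) + 0.25·1
h(Overloaded) = 0.15·h(Throttled) + 0.4·0 + 0.3·h(Overloaded) + 0.15·1
Solving: h(Throttled) = 0.4141, h(Overloaded) = 0.3030.
Starting from Overloaded, the probability is 0.3030.

0.3030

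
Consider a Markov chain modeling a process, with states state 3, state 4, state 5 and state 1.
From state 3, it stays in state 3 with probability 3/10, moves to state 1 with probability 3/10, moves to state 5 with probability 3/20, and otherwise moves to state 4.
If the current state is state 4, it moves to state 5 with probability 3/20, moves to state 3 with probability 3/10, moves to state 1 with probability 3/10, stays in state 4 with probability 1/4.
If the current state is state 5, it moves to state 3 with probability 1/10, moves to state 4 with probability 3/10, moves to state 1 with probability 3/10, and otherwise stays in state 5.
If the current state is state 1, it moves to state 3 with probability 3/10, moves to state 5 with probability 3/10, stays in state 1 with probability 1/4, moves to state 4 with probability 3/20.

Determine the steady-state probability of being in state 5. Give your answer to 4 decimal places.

Let the stationary distribution be π with π = πP and π_1 + π_2 + π_3 + π_4 = 1.
π_1 = 0.3·π_1 + 0.3·π_2 + 0.1·π_3 + 0.3·π_4
π_2 = 0.25·π_1 + 0.25·π_2 + 0.3·π_3 + 0.15·π_4
π_3 = 0.15·π_1 + 0.15·π_2 + 0.3·π_3 + 0.3·π_4
Solving with the normalization constraint gives π = (0.2546, 0.2328, 0.2269, 0.2857).
So the stationary probability of state 5 is 0.2269.

0.2269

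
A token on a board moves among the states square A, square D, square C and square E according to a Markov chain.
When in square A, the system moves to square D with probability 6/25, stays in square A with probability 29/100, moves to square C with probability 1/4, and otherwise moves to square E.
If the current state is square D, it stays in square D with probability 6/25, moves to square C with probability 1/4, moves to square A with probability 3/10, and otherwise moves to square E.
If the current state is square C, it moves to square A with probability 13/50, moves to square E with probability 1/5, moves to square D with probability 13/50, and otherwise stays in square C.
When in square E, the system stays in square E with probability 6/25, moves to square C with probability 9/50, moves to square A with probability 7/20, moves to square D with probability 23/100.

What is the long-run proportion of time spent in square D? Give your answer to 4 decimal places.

Let the stationary distribution be π with π = πP and π_1 + π_2 + π_3 + π_4 = 1.
π_1 = 0.29·π_1 + 0.3·π_2 + 0.26·π_3 + 0.35·π_4
π_2 = 0.24·π_1 + 0.24·π_2 + 0.26·π_3 + 0.23·π_4
π_3 = 0.25·π_1 + 0.25·π_2 + 0.28·π_3 + 0.18·π_4
Solving with the normalization constraint gives π = (0.2982, 0.2427, 0.2421, 0.2171).
So the stationary probability of square D is 0.2427.

0.2427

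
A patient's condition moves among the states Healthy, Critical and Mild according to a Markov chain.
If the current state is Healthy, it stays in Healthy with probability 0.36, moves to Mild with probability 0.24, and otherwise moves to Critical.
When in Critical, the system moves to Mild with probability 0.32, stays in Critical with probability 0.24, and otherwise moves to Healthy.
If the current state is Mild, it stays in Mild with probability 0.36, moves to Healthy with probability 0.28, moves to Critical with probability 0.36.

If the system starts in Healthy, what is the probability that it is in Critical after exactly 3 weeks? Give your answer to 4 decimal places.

Propagate the distribution vector 3 weeks from Healthy.
After 0 weeks: (1.0000, 0.0000, 0.0000)
After 1 week: (0.3600, 0.4000, 0.2400)
After 2 weeks: (0.3728, 0.3264, 0.3008)
After 3 weeks: (0.3620, 0.3357, 0.3022)
P(in Critical after 3 weeks) = 0.3357

0.3357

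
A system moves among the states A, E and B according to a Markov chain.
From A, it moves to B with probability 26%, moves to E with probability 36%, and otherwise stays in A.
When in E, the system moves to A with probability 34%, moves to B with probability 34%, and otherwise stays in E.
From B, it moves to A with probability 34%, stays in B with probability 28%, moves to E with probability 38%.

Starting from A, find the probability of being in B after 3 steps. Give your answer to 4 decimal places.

0.2939

Propagate the distribution vector 3 steps from A.
After 0 steps: (1.0000, 0.0000, 0.0000)
After 1 step: (0.3800, 0.3600, 0.2600)
After 2 steps: (0.3552, 0.3508, 0.2940)
After 3 steps: (0.3542, 0.3518, 0.2939)
P(in B after 3 steps) = 0.2939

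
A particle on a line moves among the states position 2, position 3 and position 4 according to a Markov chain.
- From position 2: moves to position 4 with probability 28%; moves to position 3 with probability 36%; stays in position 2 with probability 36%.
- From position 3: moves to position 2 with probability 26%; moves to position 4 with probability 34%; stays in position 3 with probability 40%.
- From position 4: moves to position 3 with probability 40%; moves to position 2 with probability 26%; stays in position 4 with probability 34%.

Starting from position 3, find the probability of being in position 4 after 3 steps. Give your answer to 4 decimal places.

Propagate the distribution vector 3 steps from position 3.
After 0 steps: (0.0000, 1.0000, 0.0000)
After 1 step: (0.2600, 0.4000, 0.3400)
After 2 steps: (0.2860, 0.3896, 0.3244)
After 3 steps: (0.2886, 0.3886, 0.3228)
P(in position 4 after 3 steps) = 0.3228

0.3228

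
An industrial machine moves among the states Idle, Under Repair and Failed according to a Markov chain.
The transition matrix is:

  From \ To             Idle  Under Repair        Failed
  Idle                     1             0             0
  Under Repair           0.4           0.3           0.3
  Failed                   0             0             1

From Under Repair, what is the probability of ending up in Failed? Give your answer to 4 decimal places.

0.4286

Let h(s) be the probability of absorption at Failed starting from transient state s. Then h(Failed) = 1 and h(Idle) = 0. By first-step analysis:
h(Under Repair) = 0.4·0 + 0.3·h(Under Repair) + 0.3·1
Solving: h(Under Repair) = 0.4286.
Starting from Under Repair, the probability is 0.4286.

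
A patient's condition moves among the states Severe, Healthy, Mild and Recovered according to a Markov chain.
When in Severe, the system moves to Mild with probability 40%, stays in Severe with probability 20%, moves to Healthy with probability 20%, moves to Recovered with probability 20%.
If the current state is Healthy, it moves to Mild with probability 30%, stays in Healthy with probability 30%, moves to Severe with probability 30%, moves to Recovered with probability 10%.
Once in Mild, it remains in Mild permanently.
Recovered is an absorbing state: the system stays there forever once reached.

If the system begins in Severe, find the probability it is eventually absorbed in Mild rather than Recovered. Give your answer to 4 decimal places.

Let h(s) be the probability of absorption at Mild starting from transient state s. Then h(Mild) = 1 and h(Recovered) = 0. By first-step analysis:
h(Severe) = 0.2·h(Severe) + 0.2·h(Healthy) + 0.4·1 + 0.2·0
h(Healthy) = 0.3·h(Severe) + 0.3·h(Healthy) + 0.3·1 + 0.1·0
Solving: h(Severe) = 0.6800, h(Healthy) = 0.7200.
Starting from Severe, the probability is 0.6800.

0.6800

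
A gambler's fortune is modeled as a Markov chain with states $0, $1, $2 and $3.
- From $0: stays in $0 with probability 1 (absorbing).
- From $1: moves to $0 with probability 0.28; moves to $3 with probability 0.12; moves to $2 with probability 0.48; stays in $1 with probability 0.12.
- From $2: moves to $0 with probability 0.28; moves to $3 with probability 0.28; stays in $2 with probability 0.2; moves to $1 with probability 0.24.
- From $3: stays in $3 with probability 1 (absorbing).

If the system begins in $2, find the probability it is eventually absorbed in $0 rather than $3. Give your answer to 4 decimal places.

0.5326

Let h(s) be the probability of absorption at $0 starting from transient state s. Then h($0) = 1 and h($3) = 0. By first-step analysis:
h($1) = 0.28·1 + 0.12·h($1) + 0.48·h($2) + 0.12·0
h($2) = 0.28·1 + 0.24·h($1) + 0.2·h($2) + 0.28·0
Solving: h($1) = 0.6087, h($2) = 0.5326.
Starting from $2, the probability is 0.5326.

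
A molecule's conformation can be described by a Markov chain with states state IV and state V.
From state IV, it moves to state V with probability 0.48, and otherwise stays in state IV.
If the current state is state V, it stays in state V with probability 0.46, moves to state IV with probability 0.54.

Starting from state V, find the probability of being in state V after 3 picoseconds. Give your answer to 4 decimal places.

0.4706

Propagate the distribution vector 3 picoseconds from state V.
After 0 picoseconds: (0.0000, 1.0000)
After 1 picosecond: (0.5400, 0.4600)
After 2 picoseconds: (0.5292, 0.4708)
After 3 picoseconds: (0.5294, 0.4706)
P(in state V after 3 picoseconds) = 0.4706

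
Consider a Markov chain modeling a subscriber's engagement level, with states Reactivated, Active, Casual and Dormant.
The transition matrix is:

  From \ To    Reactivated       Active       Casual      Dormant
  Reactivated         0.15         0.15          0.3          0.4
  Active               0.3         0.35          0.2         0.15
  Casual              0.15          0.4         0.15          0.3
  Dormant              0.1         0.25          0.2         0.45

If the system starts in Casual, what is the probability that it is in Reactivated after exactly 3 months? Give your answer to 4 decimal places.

Propagate the distribution vector 3 months from Casual.
After 0 months: (0.0000, 0.0000, 1.0000, 0.0000)
After 1 month: (0.1500, 0.4000, 0.1500, 0.3000)
After 2 months: (0.1950, 0.2975, 0.2075, 0.3000)
After 3 months: (0.1796, 0.2914, 0.2091, 0.3199)
P(in Reactivated after 3 months) = 0.1796

0.1796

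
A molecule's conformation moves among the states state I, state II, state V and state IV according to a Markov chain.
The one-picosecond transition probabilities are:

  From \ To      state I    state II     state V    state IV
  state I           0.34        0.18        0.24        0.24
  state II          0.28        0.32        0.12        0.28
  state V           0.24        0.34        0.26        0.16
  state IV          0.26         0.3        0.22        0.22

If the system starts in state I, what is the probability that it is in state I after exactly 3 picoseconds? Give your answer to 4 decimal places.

Propagate the distribution vector 3 picoseconds from state I.
After 0 picoseconds: (1.0000, 0.0000, 0.0000, 0.0000)
After 1 picosecond: (0.3400, 0.1800, 0.2400, 0.2400)
After 2 picoseconds: (0.2860, 0.2724, 0.2184, 0.2232)
After 3 picoseconds: (0.2840, 0.2799, 0.2072, 0.2290)
P(in state I after 3 picoseconds) = 0.2840

0.2840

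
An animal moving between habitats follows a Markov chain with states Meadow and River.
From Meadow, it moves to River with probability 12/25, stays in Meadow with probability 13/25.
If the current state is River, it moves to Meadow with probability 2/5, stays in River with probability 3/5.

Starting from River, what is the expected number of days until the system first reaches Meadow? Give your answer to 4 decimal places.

2.5000

Let t(s) be the expected number of days to first reach Meadow from state s, with t(Meadow) = 0. Conditioning on the first day:
t(River) = 1 + 0.6·t(River)
Solving: t(River) = 2.5000.
Expected days from River to Meadow: 2.5000.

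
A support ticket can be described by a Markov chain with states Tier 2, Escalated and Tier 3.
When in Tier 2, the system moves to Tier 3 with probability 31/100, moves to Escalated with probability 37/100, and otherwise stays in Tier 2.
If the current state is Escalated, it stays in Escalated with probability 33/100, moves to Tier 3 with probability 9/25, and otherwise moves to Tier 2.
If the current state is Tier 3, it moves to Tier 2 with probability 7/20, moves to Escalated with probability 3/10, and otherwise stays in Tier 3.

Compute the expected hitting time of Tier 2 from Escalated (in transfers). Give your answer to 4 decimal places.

3.0840

Let t(s) be the expected number of transfers to first reach Tier 2 from state s, with t(Tier 2) = 0. Conditioning on the first transfer:
t(Escalated) = 1 + 0.33·t(Escalated) + 0.36·t(Tier 3)
t(Tier 3) = 1 + 0.3·t(Escalated) + 0.35·t(Tier 3)
Solving: t(Escalated) = 3.0840, t(Tier 3) = 2.9618.
Expected transfers from Escalated to Tier 2: 3.0840.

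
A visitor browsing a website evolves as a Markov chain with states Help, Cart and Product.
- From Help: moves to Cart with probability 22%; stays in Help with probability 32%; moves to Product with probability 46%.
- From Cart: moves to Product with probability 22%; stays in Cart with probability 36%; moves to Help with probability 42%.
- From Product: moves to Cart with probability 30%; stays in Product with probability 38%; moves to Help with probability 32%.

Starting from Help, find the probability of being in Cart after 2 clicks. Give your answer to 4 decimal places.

0.2876

Sum over the intermediate state after 1 click:
P = P(Help→Help)·P(Help→Cart) + P(Help→Cart)·P(Cart→Cart) + P(Help→Product)·P(Product→Cart)
  = 0.32×0.22 + 0.22×0.36 + 0.46×0.3
  = 0.0704 + 0.0792 + 0.1380 = 0.2876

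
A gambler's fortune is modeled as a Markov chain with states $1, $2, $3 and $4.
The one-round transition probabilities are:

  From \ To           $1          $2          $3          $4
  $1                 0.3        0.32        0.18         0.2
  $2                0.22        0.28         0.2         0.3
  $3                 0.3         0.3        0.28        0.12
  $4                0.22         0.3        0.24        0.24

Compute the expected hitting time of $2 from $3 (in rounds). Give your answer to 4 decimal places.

3.2708

Let t(s) be the expected number of rounds to first reach $2 from state s, with t($2) = 0. Conditioning on the first round:
t($1) = 1 + 0.3·t($1) + 0.18·t($3) + 0.2·t($4)
t($3) = 1 + 0.3·t($1) + 0.28·t($3) + 0.12·t($4)
t($4) = 1 + 0.22·t($1) + 0.24·t($3) + 0.24·t($4)
Solving: t($1) = 3.2058, t($3) = 3.2708, t($4) = 3.2767.
Expected rounds from $3 to $2: 3.2708.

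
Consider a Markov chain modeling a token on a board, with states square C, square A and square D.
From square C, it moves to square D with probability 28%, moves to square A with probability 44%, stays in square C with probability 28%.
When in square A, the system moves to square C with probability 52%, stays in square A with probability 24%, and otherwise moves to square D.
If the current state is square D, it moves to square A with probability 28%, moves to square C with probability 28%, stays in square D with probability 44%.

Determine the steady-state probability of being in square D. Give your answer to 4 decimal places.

0.3179

Let the stationary distribution be π with π = πP and π_1 + π_2 + π_3 = 1.
π_1 = 0.28·π_1 + 0.52·π_2 + 0.28·π_3
π_2 = 0.44·π_1 + 0.24·π_2 + 0.28·π_3
Solving with the normalization constraint gives π = (0.3578, 0.3243, 0.3179).
So the stationary probability of square D is 0.3179.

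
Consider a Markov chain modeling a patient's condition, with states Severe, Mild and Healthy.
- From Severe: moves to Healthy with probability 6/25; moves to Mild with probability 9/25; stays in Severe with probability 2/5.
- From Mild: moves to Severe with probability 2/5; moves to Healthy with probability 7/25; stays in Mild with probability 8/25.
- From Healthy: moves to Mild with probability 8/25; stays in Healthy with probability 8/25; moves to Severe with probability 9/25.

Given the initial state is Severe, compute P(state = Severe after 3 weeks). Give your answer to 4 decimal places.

0.3891

Propagate the distribution vector 3 weeks from Severe.
After 0 weeks: (1.0000, 0.0000, 0.0000)
After 1 week: (0.4000, 0.3600, 0.2400)
After 2 weeks: (0.3904, 0.3360, 0.2736)
After 3 weeks: (0.3891, 0.3356, 0.2753)
P(in Severe after 3 weeks) = 0.3891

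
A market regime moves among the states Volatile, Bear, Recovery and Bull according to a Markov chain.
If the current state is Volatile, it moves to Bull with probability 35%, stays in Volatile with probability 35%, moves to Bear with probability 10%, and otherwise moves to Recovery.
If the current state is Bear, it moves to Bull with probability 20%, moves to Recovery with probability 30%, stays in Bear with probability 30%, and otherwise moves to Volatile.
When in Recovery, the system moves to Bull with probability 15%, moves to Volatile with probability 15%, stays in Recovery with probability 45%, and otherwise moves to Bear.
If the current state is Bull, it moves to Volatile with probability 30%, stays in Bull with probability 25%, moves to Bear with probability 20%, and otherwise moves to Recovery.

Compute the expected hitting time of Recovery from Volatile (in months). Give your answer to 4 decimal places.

4.3289

Let t(s) be the expected number of months to first reach Recovery from state s, with t(Recovery) = 0. Conditioning on the first month:
t(Volatile) = 1 + 0.35·t(Volatile) + 0.1·t(Bear) + 0.35·t(Bull)
t(Bear) = 1 + 0.2·t(Volatile) + 0.3·t(Bear) + 0.2·t(Bull)
t(Bull) = 1 + 0.3·t(Volatile) + 0.2·t(Bear) + 0.25·t(Bull)
Solving: t(Volatile) = 4.3289, t(Bear) = 3.8331, t(Bull) = 4.0871.
Expected months from Volatile to Recovery: 4.3289.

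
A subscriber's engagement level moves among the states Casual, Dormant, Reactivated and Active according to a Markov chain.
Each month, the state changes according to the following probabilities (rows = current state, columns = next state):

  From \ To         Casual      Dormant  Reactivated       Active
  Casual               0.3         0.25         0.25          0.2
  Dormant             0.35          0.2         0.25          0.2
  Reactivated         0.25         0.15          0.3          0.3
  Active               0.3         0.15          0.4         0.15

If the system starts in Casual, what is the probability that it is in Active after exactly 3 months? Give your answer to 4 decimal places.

Propagate the distribution vector 3 months from Casual.
After 0 months: (1.0000, 0.0000, 0.0000, 0.0000)
After 1 month: (0.3000, 0.2500, 0.2500, 0.2000)
After 2 months: (0.3000, 0.1925, 0.2925, 0.2150)
After 3 months: (0.2950, 0.1896, 0.2969, 0.2185)
P(in Active after 3 months) = 0.2185

0.2185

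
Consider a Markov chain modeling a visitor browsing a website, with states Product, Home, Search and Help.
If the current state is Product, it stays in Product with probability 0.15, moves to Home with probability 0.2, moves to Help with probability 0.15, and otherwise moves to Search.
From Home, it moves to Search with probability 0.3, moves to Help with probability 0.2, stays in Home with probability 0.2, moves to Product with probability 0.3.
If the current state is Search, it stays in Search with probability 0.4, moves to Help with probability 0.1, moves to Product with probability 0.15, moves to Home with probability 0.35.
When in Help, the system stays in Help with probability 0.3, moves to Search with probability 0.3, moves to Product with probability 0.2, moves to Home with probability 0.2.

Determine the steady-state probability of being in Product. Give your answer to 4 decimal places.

0.1970

Let the stationary distribution be π with π = πP and π_1 + π_2 + π_3 + π_4 = 1.
π_1 = 0.15·π_1 + 0.3·π_2 + 0.15·π_3 + 0.2·π_4
π_2 = 0.2·π_1 + 0.2·π_2 + 0.35·π_3 + 0.2·π_4
π_3 = 0.5·π_1 + 0.3·π_2 + 0.4·π_3 + 0.3·π_4
Solving with the normalization constraint gives π = (0.1970, 0.2566, 0.3771, 0.1694).
So the stationary probability of Product is 0.1970.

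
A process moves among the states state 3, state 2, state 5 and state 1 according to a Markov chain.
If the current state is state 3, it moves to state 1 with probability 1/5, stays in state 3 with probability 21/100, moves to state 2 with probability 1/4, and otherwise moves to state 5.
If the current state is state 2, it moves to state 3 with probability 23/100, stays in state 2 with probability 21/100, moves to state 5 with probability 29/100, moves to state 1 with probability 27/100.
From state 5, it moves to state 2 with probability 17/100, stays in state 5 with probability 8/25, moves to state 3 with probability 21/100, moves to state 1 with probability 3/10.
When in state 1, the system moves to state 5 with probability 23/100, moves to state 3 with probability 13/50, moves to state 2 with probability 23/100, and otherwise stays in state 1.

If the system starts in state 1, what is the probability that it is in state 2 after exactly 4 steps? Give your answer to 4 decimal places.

Propagate the distribution vector 4 steps from state 1.
After 0 steps: (0.0000, 0.0000, 0.0000, 1.0000)
After 1 step: (0.2600, 0.2300, 0.2300, 0.2800)
After 2 steps: (0.2286, 0.2168, 0.2931, 0.2615)
After 3 steps: (0.2274, 0.2127, 0.2945, 0.2654)
After 4 steps: (0.2275, 0.2126, 0.2943, 0.2656)
P(in state 2 after 4 steps) = 0.2126

0.2126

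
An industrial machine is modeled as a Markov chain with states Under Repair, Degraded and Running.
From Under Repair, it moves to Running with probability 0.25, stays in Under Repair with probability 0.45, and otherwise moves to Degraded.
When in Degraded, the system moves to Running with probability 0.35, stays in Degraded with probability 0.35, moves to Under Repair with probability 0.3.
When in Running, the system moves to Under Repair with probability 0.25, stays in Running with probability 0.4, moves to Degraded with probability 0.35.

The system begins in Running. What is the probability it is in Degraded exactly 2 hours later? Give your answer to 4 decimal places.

Sum over the intermediate state after 1 hour:
P = P(Running→Under Repair)·P(Under Repair→Degraded) + P(Running→Degraded)·P(Degraded→Degraded) + P(Running→Running)·P(Running→Degraded)
  = 0.25×0.3 + 0.35×0.35 + 0.4×0.35
  = 0.0750 + 0.1225 + 0.1400 = 0.3375

0.3375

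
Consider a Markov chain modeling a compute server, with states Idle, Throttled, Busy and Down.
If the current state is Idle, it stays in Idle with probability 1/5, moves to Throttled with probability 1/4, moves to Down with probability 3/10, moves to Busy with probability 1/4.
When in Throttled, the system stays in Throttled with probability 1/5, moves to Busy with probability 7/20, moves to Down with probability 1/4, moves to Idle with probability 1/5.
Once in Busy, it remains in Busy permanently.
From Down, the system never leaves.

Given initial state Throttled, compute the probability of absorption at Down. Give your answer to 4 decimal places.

0.4407

Let h(s) be the probability of absorption at Down starting from transient state s. Then h(Down) = 1 and h(Busy) = 0. By first-step analysis:
h(Idle) = 0.2·h(Idle) + 0.25·h(Throttled) + 0.25·0 + 0.3·1
h(Throttled) = 0.2·h(Idle) + 0.2·h(Throttled) + 0.35·0 + 0.25·1
Solving: h(Idle) = 0.5127, h(Throttled) = 0.4407.
Starting from Throttled, the probability is 0.4407.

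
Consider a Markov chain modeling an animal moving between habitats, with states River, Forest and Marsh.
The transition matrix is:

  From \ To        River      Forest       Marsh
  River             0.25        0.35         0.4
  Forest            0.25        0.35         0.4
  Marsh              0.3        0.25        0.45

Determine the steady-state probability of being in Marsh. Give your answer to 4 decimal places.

0.4211

Let the stationary distribution be π with π = πP and π_1 + π_2 + π_3 = 1.
π_1 = 0.25·π_1 + 0.25·π_2 + 0.3·π_3
π_2 = 0.35·π_1 + 0.35·π_2 + 0.25·π_3
Solving with the normalization constraint gives π = (0.2711, 0.3079, 0.4211).
So the stationary probability of Marsh is 0.4211.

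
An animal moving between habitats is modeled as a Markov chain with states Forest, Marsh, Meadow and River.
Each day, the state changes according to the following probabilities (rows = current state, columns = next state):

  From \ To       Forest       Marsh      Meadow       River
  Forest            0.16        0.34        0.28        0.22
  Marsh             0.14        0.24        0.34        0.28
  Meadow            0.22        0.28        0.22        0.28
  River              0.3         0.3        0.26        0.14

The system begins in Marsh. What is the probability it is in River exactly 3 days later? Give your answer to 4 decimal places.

0.2346

Propagate the distribution vector 3 days from Marsh.
After 0 days: (0.0000, 1.0000, 0.0000, 0.0000)
After 1 day: (0.1400, 0.2400, 0.3400, 0.2800)
After 2 days: (0.2148, 0.2844, 0.2684, 0.2324)
After 3 days: (0.2030, 0.2862, 0.2763, 0.2346)
P(in River after 3 days) = 0.2346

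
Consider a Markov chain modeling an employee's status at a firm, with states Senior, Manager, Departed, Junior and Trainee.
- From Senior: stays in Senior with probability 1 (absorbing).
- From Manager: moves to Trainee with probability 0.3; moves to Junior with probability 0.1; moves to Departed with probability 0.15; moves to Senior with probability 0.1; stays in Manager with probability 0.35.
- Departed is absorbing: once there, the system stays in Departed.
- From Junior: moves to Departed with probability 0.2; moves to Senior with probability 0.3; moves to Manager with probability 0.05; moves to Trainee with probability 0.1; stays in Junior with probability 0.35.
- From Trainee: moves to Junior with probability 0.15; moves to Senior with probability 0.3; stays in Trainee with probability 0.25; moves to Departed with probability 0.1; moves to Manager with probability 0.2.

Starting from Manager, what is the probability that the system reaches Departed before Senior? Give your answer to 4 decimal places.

Let h(s) be the probability of absorption at Departed starting from transient state s. Then h(Departed) = 1 and h(Senior) = 0. By first-step analysis:
h(Manager) = 0.1·0 + 0.35·h(Manager) + 0.15·1 + 0.1·h(Junior) + 0.3·h(Trainee)
h(Junior) = 0.3·0 + 0.05·h(Manager) + 0.2·1 + 0.35·h(Junior) + 0.1·h(Trainee)
h(Trainee) = 0.3·0 + 0.2·h(Manager) + 0.1·1 + 0.15·h(Junior) + 0.25·h(Trainee)
Solving: h(Manager) = 0.4435, h(Junior) = 0.3926, h(Trainee) = 0.3301.
Starting from Manager, the probability is 0.4435.

0.4435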